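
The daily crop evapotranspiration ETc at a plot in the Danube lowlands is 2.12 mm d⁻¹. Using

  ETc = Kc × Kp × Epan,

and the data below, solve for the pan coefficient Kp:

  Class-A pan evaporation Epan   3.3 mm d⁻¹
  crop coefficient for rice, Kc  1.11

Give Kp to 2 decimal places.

0.58

ETc = Kc × Kp × Epan  ⇒  Kp = ETc / (Kc × Epan)
Kp = 2.12 / (1.11 × 3.3) = 2.12 / 3.663 = 0.5788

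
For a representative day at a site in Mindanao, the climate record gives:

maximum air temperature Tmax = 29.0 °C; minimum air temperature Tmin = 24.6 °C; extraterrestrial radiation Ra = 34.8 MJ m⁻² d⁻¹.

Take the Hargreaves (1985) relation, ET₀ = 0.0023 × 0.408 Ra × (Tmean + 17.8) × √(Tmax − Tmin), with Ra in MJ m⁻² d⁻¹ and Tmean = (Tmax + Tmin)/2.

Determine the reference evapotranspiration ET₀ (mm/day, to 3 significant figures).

Tmean = (29.0 + 24.6)/2 = 26.80 °C
0.408 Ra = 0.408 × 34.8 = 14.1984 mm/d equivalent
ET₀ = 0.0023 × 14.1984 × (26.80 + 17.8) × √4.4 = 0.0023 × 14.1984 × 44.60 × 2.0976 = 3.0551 mm/d

3.06 mm/day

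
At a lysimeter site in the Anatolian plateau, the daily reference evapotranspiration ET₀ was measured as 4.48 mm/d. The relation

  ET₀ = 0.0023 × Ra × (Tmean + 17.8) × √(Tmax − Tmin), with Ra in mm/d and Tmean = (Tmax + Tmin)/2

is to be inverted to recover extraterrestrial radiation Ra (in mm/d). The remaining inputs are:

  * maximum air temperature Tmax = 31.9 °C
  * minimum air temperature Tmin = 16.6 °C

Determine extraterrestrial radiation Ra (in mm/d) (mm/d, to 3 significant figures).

11.8 mm/d

Tmean = 24.25 °C; √ΔT = 3.9115
Ra = ET₀ / [0.0023 × (Tmean+17.8) × √ΔT] = 4.48 / (0.0023 × 42.05 × 3.9115) = 11.842 mm/d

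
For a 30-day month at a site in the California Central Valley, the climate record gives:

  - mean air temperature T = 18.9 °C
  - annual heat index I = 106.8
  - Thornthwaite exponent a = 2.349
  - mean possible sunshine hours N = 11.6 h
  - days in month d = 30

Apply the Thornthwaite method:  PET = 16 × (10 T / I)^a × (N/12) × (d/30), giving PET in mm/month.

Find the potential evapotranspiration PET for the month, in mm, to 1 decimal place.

59.1 mm

10T/I = 10 × 18.9 / 106.8 = 1.7697
(10T/I)^a = 1.7697^2.349 = 3.8222
Uncorrected PET = 16 × 3.8222 = 61.155 mm
Correction = (N/12)(d/30) = (11.6/12)(30/30) = 0.9667
PET = 61.155 × 0.9667 = 59.119 mm/month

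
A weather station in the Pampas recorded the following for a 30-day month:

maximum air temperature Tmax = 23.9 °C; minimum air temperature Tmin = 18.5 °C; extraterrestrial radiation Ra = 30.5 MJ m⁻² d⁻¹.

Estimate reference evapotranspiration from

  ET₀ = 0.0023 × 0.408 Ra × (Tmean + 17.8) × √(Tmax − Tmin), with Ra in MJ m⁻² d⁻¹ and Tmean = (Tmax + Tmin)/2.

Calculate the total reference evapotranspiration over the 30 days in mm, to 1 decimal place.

Tmean = (23.9 + 18.5)/2 = 21.20 °C
0.408 Ra = 0.408 × 30.5 = 12.4440 mm/d equivalent
ET₀ = 0.0023 × 12.4440 × (21.20 + 17.8) × √5.4 = 0.0023 × 12.4440 × 39.00 × 2.3238 = 2.5939 mm/d
Over 30 days: 2.5939 × 30 = 77.817 mm

77.8 mm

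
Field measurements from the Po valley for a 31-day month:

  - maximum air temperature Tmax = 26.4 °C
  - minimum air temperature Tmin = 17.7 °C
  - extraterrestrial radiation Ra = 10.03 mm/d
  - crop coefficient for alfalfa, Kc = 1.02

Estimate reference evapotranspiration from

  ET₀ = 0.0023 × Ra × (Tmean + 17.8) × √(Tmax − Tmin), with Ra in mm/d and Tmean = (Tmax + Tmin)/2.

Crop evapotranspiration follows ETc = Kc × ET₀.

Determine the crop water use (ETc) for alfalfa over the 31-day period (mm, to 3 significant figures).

Tmean = (26.4 + 17.7)/2 = 22.05 °C
ET₀ = 0.0023 × 10.03 × (22.05 + 17.8) × √8.7 = 0.0023 × 10.03 × 39.85 × 2.9496 = 2.7116 mm/d
ETc = Kc × ET₀ = 1.02 × 2.7116 = 2.7658 mm/d
Over 31 days: 2.7658 × 31 = 85.740 mm

85.7 mm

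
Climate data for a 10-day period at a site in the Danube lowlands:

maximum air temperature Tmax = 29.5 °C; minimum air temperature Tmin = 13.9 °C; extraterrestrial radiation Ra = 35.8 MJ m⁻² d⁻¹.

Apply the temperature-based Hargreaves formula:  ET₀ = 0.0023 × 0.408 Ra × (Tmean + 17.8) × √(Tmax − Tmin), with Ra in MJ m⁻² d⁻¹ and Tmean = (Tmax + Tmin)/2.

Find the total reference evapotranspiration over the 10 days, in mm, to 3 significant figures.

52.4 mm

Tmean = (29.5 + 13.9)/2 = 21.70 °C
0.408 Ra = 0.408 × 35.8 = 14.6064 mm/d equivalent
ET₀ = 0.0023 × 14.6064 × (21.70 + 17.8) × √15.6 = 0.0023 × 14.6064 × 39.50 × 3.9497 = 5.2412 mm/d
Over 10 days: 5.2412 × 10 = 52.412 mm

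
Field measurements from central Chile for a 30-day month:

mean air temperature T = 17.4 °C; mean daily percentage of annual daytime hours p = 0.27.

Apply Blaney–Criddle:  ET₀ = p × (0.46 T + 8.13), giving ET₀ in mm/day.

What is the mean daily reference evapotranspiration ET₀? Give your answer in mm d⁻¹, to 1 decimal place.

4.4 mm d⁻¹

ET₀ = 0.27 × (0.46 × 17.4 + 8.13) = 0.27 × 16.134 = 4.3562 mm/d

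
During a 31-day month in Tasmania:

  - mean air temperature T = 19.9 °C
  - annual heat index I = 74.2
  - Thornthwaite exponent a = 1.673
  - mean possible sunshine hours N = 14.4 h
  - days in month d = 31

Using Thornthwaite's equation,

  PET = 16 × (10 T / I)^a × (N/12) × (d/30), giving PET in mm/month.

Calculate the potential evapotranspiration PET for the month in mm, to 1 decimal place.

10T/I = 10 × 19.9 / 74.2 = 2.6819
(10T/I)^a = 2.6819^1.673 = 5.2094
Uncorrected PET = 16 × 5.2094 = 83.350 mm
Correction = (N/12)(d/30) = (14.4/12)(31/30) = 1.2400
PET = 83.350 × 1.2400 = 103.354 mm/month

103.4 mm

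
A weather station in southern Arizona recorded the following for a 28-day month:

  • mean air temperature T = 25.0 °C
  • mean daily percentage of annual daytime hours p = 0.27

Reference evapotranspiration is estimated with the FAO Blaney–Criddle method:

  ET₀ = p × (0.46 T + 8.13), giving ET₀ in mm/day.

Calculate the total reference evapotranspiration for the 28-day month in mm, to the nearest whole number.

ET₀ = 0.27 × (0.46 × 25.0 + 8.13) = 0.27 × 19.630 = 5.3001 mm/d
Monthly total = 5.3001 × 28 = 148.403 mm

148 mm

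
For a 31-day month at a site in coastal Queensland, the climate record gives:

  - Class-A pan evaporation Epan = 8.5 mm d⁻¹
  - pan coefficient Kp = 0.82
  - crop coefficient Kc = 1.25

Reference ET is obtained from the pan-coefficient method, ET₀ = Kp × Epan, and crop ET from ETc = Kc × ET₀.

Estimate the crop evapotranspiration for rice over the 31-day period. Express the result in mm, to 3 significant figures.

270 mm

ET₀ = 0.82 × 8.5 = 6.9700 mm/d
ETc = Kc × ET₀ = 1.25 × 6.9700 = 8.7125 mm/d
Over 31 days: 8.7125 × 31 = 270.088 mm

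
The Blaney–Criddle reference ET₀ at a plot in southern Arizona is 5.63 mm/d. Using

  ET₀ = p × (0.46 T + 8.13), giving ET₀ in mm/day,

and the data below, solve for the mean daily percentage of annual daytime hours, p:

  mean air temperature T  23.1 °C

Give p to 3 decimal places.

0.300

p = ET₀ / (0.46 T + 8.13) = 5.63 / (0.46 × 23.1 + 8.13) = 5.63 / 18.756 = 0.3002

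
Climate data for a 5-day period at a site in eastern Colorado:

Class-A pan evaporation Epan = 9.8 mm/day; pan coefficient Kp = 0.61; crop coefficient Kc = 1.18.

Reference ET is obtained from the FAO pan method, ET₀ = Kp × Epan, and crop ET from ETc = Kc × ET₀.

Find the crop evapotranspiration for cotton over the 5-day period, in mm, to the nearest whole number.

35 mm

ET₀ = 0.61 × 9.8 = 5.9780 mm/d
ETc = Kc × ET₀ = 1.18 × 5.9780 = 7.0540 mm/d
Over 5 days: 7.0540 × 5 = 35.270 mm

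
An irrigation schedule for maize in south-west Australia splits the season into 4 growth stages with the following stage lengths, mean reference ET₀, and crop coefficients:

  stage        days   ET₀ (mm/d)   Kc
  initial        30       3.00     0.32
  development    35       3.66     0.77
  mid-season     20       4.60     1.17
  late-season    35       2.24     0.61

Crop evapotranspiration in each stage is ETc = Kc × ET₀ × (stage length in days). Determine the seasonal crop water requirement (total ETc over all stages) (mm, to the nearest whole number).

initial: 0.32 × 3.00 × 30 = 28.80 mm
development: 0.77 × 3.66 × 35 = 98.64 mm
mid-season: 1.17 × 4.60 × 20 = 107.64 mm
late-season: 0.61 × 2.24 × 35 = 47.82 mm
Seasonal total = 282.90 mm

283 mm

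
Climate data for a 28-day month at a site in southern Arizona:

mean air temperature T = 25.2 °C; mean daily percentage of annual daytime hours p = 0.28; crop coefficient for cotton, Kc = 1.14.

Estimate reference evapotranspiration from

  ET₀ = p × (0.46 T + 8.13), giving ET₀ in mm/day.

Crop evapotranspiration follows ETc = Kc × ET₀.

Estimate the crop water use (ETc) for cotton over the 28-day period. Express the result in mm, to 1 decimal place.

176.3 mm

ET₀ = 0.28 × (0.46 × 25.2 + 8.13) = 0.28 × 19.722 = 5.5222 mm/d
ETc = Kc × ET₀ = 1.14 × 5.5222 = 6.2953 mm/d
Over 28 days: 6.2953 × 28 = 176.268 mm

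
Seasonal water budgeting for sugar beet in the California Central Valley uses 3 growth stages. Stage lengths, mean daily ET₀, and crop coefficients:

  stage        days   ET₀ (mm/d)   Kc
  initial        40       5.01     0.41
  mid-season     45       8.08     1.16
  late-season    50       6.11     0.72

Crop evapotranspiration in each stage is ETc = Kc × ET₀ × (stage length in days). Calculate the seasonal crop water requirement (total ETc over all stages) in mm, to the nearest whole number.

724 mm

initial: 0.41 × 5.01 × 40 = 82.16 mm
mid-season: 1.16 × 8.08 × 45 = 421.78 mm
late-season: 0.72 × 6.11 × 50 = 219.96 mm
Seasonal total = 723.90 mm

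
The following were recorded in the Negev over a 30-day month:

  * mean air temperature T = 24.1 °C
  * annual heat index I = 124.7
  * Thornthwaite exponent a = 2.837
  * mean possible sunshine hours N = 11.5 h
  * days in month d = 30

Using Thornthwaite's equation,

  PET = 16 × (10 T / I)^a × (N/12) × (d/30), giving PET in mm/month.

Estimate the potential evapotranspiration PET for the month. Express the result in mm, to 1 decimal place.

10T/I = 10 × 24.1 / 124.7 = 1.9326
(10T/I)^a = 1.9326^2.837 = 6.4831
Uncorrected PET = 16 × 6.4831 = 103.730 mm
Correction = (N/12)(d/30) = (11.5/12)(30/30) = 0.9583
PET = 103.730 × 0.9583 = 99.404 mm/month

99.4 mm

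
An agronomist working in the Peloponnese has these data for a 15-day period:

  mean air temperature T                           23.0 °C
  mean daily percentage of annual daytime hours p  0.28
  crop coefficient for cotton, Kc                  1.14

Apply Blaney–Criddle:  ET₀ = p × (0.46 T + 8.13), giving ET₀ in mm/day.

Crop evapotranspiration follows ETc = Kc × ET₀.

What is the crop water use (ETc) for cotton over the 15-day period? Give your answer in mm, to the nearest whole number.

90 mm

ET₀ = 0.28 × (0.46 × 23.0 + 8.13) = 0.28 × 18.710 = 5.2388 mm/d
ETc = Kc × ET₀ = 1.14 × 5.2388 = 5.9722 mm/d
Over 15 days: 5.9722 × 15 = 89.583 mm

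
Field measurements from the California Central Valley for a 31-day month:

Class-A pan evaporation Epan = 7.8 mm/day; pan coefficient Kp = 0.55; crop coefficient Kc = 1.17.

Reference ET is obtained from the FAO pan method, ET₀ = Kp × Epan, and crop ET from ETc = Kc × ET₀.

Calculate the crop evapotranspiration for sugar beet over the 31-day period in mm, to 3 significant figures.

ET₀ = 0.55 × 7.8 = 4.2900 mm/d
ETc = Kc × ET₀ = 1.17 × 4.2900 = 5.0193 mm/d
Over 31 days: 5.0193 × 31 = 155.598 mm

156 mm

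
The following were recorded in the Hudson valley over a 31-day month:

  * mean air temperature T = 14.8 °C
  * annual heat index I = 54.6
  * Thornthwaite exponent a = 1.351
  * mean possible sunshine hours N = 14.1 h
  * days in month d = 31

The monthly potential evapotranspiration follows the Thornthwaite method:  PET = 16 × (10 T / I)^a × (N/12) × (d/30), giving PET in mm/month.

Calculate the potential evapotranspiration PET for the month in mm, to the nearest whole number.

75 mm

10T/I = 10 × 14.8 / 54.6 = 2.7106
(10T/I)^a = 2.7106^1.351 = 3.8466
Uncorrected PET = 16 × 3.8466 = 61.546 mm
Correction = (N/12)(d/30) = (14.1/12)(31/30) = 1.2142
PET = 61.546 × 1.2142 = 74.729 mm/month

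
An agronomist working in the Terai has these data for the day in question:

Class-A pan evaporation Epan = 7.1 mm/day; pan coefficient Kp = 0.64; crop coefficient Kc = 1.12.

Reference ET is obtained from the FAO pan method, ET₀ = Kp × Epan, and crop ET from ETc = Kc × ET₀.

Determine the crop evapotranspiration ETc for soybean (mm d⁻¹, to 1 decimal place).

5.1 mm d⁻¹

ET₀ = 0.64 × 7.1 = 4.5440 mm/d
ETc = Kc × ET₀ = 1.12 × 4.5440 = 5.0893 mm/d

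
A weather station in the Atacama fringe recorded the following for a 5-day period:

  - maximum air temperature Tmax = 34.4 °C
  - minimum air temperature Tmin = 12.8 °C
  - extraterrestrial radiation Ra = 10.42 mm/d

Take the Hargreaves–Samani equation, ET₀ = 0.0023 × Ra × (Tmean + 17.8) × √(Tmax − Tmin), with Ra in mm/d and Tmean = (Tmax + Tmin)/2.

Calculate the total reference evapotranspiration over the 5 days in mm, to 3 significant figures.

Tmean = (34.4 + 12.8)/2 = 23.60 °C
ET₀ = 0.0023 × 10.42 × (23.60 + 17.8) × √21.6 = 0.0023 × 10.42 × 41.40 × 4.6476 = 4.6113 mm/d
Over 5 days: 4.6113 × 5 = 23.057 mm

23.1 mm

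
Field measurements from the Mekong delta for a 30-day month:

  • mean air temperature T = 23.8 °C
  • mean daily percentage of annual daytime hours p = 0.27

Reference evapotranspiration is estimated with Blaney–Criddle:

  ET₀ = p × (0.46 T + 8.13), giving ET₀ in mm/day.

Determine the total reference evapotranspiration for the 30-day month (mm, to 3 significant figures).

155 mm

ET₀ = 0.27 × (0.46 × 23.8 + 8.13) = 0.27 × 19.078 = 5.1511 mm/d
Monthly total = 5.1511 × 30 = 154.533 mm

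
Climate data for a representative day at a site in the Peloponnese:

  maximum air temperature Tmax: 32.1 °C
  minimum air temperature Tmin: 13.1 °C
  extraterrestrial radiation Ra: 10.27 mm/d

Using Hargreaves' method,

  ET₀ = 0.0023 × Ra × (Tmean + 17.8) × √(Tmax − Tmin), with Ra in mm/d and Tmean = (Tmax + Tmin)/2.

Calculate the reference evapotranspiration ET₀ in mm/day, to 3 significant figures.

4.16 mm/day

Tmean = (32.1 + 13.1)/2 = 22.60 °C
ET₀ = 0.0023 × 10.27 × (22.60 + 17.8) × √19.0 = 0.0023 × 10.27 × 40.40 × 4.3589 = 4.1596 mm/d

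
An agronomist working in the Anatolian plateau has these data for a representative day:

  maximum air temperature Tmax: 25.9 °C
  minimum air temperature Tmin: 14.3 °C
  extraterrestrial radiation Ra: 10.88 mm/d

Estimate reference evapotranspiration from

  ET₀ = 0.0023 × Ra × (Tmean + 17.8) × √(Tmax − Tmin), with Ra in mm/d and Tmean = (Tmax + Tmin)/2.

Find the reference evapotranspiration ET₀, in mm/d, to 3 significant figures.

3.23 mm/d

Tmean = (25.9 + 14.3)/2 = 20.10 °C
ET₀ = 0.0023 × 10.88 × (20.10 + 17.8) × √11.6 = 0.0023 × 10.88 × 37.90 × 3.4059 = 3.2302 mm/d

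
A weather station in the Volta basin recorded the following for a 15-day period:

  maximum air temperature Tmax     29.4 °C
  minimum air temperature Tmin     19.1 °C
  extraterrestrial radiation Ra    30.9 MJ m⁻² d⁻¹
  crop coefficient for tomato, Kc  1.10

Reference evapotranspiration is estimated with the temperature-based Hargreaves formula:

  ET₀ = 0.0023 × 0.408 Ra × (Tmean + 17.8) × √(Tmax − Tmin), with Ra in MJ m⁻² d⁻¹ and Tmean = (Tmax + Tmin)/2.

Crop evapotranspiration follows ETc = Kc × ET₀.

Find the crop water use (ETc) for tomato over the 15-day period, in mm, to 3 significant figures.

64.6 mm

Tmean = (29.4 + 19.1)/2 = 24.25 °C
0.408 Ra = 0.408 × 30.9 = 12.6072 mm/d equivalent
ET₀ = 0.0023 × 12.6072 × (24.25 + 17.8) × √10.3 = 0.0023 × 12.6072 × 42.05 × 3.2094 = 3.9132 mm/d
ETc = Kc × ET₀ = 1.10 × 3.9132 = 4.3045 mm/d
Over 15 days: 4.3045 × 15 = 64.568 mm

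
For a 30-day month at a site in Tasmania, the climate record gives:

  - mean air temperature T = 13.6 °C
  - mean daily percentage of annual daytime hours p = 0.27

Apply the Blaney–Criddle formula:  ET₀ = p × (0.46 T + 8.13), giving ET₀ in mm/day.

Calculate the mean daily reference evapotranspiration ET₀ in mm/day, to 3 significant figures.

ET₀ = 0.27 × (0.46 × 13.6 + 8.13) = 0.27 × 14.386 = 3.8842 mm/d

3.88 mm/day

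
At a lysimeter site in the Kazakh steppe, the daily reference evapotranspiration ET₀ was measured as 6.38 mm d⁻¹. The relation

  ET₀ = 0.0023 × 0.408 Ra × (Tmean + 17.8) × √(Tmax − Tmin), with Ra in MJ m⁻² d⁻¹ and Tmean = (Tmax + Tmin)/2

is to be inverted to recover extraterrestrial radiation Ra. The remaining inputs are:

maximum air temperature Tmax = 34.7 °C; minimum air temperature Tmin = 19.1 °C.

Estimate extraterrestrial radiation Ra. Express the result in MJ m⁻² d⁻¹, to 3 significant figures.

38.5 MJ m⁻² d⁻¹

Tmean = (34.7+19.1)/2 = 26.90 °C; ΔT = 15.6
Ra = ET₀ / [0.0023 × 0.408 × (Tmean+17.8) × √ΔT]
   = 6.38 / (0.0023 × 0.408 × 44.70 × 3.9497) = 38.509 MJ m⁻² d⁻¹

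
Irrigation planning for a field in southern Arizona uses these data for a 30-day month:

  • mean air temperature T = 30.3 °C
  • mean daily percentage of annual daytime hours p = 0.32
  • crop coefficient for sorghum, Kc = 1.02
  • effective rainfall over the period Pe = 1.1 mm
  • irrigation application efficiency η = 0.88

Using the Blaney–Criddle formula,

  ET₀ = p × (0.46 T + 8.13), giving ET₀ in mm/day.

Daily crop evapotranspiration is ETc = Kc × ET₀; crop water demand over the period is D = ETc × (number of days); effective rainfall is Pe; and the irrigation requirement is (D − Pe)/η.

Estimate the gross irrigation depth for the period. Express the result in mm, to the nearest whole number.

244 mm

ET₀ = 0.32 × (0.46 × 30.3 + 8.13) = 0.32 × 22.068 = 7.0618 mm/d
ETc = Kc × ET₀ = 1.02 × 7.0618 = 7.2030 mm/d
Crop demand D = ETc × 30 d = 7.2030 × 30 = 216.090 mm
D − Pe = 216.090 − 1.1 = 214.990 mm
Gross irrigation = 214.990 / 0.88 = 244.307 mm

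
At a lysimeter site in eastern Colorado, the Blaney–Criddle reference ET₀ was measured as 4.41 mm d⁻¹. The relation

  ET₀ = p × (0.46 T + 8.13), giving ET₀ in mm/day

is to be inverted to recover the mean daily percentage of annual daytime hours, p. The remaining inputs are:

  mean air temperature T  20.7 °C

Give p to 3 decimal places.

0.250

p = ET₀ / (0.46 T + 8.13) = 4.41 / (0.46 × 20.7 + 8.13) = 4.41 / 17.652 = 0.2498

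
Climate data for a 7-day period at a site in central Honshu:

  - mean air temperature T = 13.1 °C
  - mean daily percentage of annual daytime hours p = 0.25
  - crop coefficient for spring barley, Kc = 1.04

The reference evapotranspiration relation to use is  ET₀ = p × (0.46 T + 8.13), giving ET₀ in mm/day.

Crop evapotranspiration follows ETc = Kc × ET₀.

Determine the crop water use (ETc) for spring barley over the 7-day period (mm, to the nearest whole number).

26 mm

ET₀ = 0.25 × (0.46 × 13.1 + 8.13) = 0.25 × 14.156 = 3.5390 mm/d
ETc = Kc × ET₀ = 1.04 × 3.5390 = 3.6806 mm/d
Over 7 days: 3.6806 × 7 = 25.764 mm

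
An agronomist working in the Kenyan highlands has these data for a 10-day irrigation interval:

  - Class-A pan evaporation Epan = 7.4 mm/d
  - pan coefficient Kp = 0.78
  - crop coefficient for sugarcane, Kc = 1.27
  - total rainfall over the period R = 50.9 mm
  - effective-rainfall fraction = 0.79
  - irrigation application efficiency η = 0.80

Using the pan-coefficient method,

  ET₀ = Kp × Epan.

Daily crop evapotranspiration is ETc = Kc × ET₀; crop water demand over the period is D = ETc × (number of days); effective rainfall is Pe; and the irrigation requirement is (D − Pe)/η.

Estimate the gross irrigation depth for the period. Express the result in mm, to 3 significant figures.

ET₀ = 0.78 × 7.4 = 5.7720 mm/d
ETc = Kc × ET₀ = 1.27 × 5.7720 = 7.3304 mm/d
Crop demand D = ETc × 10 d = 7.3304 × 10 = 73.304 mm
Pe = 0.79 × 50.9 = 40.211 mm
D − Pe = 73.304 − 40.211 = 33.093 mm
Gross irrigation = 33.093 / 0.80 = 41.366 mm

41.4 mm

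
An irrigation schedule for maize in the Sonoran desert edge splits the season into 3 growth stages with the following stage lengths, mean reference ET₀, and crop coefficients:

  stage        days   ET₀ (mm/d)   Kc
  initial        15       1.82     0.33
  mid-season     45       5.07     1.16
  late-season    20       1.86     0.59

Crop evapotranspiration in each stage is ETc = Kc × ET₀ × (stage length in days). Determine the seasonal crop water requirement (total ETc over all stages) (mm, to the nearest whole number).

initial: 0.33 × 1.82 × 15 = 9.01 mm
mid-season: 1.16 × 5.07 × 45 = 264.65 mm
late-season: 0.59 × 1.86 × 20 = 21.95 mm
Seasonal total = 295.61 mm

296 mm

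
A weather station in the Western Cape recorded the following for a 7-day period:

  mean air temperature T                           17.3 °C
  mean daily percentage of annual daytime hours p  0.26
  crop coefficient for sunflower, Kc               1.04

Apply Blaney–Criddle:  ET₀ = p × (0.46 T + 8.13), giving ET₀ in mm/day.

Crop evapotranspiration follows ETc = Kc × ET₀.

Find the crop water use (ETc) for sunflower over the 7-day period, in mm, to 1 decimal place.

ET₀ = 0.26 × (0.46 × 17.3 + 8.13) = 0.26 × 16.088 = 4.1829 mm/d
ETc = Kc × ET₀ = 1.04 × 4.1829 = 4.3502 mm/d
Over 7 days: 4.3502 × 7 = 30.451 mm

30.5 mm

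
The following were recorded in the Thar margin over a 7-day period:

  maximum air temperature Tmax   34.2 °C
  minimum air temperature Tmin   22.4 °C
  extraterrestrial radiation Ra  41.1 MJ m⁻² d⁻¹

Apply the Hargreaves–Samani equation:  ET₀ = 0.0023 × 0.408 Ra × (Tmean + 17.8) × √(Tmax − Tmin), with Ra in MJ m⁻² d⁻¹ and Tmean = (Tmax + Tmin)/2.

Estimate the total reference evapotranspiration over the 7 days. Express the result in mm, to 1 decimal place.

42.8 mm

Tmean = (34.2 + 22.4)/2 = 28.30 °C
0.408 Ra = 0.408 × 41.1 = 16.7688 mm/d equivalent
ET₀ = 0.0023 × 16.7688 × (28.30 + 17.8) × √11.8 = 0.0023 × 16.7688 × 46.10 × 3.4351 = 6.1076 mm/d
Over 7 days: 6.1076 × 7 = 42.753 mm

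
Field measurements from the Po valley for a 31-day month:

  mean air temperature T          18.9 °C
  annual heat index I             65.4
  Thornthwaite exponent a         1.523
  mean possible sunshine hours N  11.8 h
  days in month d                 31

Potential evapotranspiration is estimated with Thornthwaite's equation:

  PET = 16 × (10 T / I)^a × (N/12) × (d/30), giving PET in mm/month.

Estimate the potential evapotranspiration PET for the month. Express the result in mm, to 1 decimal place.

10T/I = 10 × 18.9 / 65.4 = 2.8899
(10T/I)^a = 2.8899^1.523 = 5.0341
Uncorrected PET = 16 × 5.0341 = 80.546 mm
Correction = (N/12)(d/30) = (11.8/12)(31/30) = 1.0161
PET = 80.546 × 1.0161 = 81.843 mm/month

81.8 mm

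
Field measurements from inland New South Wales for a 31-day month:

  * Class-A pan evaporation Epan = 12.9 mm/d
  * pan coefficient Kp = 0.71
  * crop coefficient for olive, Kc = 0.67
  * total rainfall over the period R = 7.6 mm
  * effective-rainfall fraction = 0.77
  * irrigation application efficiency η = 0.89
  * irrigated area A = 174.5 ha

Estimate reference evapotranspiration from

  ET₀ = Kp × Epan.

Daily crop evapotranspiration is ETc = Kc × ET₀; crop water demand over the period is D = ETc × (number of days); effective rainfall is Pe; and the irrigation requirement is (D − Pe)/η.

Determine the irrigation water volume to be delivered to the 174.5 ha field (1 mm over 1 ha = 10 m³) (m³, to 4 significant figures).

361500 m³

ET₀ = 0.71 × 12.9 = 9.1590 mm/d
ETc = Kc × ET₀ = 0.67 × 9.1590 = 6.1365 mm/d
Crop demand D = ETc × 31 d = 6.1365 × 31 = 190.232 mm
Pe = 0.77 × 7.6 = 5.852 mm
D − Pe = 190.232 − 5.852 = 184.380 mm
Gross irrigation = 184.380 / 0.89 = 207.169 mm
Volume = 207.169 mm × 174.5 ha × 10 = 361509.9 m³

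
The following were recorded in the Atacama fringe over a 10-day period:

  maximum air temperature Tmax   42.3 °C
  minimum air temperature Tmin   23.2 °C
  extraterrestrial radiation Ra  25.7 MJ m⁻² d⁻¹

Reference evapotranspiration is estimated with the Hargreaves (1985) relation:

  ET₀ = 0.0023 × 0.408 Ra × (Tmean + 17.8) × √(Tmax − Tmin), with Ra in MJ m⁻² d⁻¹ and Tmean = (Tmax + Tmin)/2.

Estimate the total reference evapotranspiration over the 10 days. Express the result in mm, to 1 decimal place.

53.3 mm

Tmean = (42.3 + 23.2)/2 = 32.75 °C
0.408 Ra = 0.408 × 25.7 = 10.4856 mm/d equivalent
ET₀ = 0.0023 × 10.4856 × (32.75 + 17.8) × √19.1 = 0.0023 × 10.4856 × 50.55 × 4.3704 = 5.3280 mm/d
Over 10 days: 5.3280 × 10 = 53.280 mm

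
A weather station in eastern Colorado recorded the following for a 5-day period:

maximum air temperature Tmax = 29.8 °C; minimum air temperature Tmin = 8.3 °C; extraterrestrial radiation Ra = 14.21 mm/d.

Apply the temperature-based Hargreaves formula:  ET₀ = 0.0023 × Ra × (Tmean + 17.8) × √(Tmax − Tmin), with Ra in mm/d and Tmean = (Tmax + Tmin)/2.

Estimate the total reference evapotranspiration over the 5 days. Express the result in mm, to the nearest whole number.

Tmean = (29.8 + 8.3)/2 = 19.05 °C
ET₀ = 0.0023 × 14.21 × (19.05 + 17.8) × √21.5 = 0.0023 × 14.21 × 36.85 × 4.6368 = 5.5844 mm/d
Over 5 days: 5.5844 × 5 = 27.922 mm

28 mm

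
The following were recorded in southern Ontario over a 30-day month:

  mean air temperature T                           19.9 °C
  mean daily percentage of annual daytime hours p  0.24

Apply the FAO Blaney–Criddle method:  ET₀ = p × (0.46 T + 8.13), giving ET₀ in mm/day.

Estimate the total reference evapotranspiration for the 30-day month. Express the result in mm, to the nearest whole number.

124 mm

ET₀ = 0.24 × (0.46 × 19.9 + 8.13) = 0.24 × 17.284 = 4.1482 mm/d
Monthly total = 4.1482 × 30 = 124.446 mm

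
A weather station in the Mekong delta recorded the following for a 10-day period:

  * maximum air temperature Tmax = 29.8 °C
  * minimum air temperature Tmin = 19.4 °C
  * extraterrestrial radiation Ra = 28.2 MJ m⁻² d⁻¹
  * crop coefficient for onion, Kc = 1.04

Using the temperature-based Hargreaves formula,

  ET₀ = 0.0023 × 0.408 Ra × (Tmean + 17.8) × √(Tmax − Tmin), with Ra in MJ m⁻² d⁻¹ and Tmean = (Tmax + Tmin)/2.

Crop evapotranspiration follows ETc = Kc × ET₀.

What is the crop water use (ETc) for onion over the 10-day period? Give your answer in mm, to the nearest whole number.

Tmean = (29.8 + 19.4)/2 = 24.60 °C
0.408 Ra = 0.408 × 28.2 = 11.5056 mm/d equivalent
ET₀ = 0.0023 × 11.5056 × (24.60 + 17.8) × √10.4 = 0.0023 × 11.5056 × 42.40 × 3.2249 = 3.6184 mm/d
ETc = Kc × ET₀ = 1.04 × 3.6184 = 3.7631 mm/d
Over 10 days: 3.7631 × 10 = 37.631 mm

38 mm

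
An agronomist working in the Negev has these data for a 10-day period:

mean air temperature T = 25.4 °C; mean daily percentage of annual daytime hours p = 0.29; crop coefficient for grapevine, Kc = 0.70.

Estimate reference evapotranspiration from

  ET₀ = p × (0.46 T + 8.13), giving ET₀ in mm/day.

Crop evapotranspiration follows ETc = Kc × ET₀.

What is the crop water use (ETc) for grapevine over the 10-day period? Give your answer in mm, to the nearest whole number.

ET₀ = 0.29 × (0.46 × 25.4 + 8.13) = 0.29 × 19.814 = 5.7461 mm/d
ETc = Kc × ET₀ = 0.70 × 5.7461 = 4.0223 mm/d
Over 10 days: 4.0223 × 10 = 40.223 mm

40 mm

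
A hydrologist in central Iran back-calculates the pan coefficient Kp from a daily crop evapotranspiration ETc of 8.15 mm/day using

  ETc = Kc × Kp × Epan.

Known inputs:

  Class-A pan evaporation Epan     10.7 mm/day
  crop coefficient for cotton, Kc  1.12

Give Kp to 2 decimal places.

0.68

ETc = Kc × Kp × Epan  ⇒  Kp = ETc / (Kc × Epan)
Kp = 8.15 / (1.12 × 10.7) = 8.15 / 11.984 = 0.6801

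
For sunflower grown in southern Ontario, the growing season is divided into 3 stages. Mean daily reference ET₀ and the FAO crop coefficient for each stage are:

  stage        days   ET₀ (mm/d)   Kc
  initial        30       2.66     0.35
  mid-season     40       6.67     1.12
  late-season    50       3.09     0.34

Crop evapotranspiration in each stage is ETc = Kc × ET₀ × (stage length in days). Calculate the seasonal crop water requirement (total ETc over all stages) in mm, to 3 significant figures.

initial: 0.35 × 2.66 × 30 = 27.93 mm
mid-season: 1.12 × 6.67 × 40 = 298.82 mm
late-season: 0.34 × 3.09 × 50 = 52.53 mm
Seasonal total = 379.28 mm

379 mm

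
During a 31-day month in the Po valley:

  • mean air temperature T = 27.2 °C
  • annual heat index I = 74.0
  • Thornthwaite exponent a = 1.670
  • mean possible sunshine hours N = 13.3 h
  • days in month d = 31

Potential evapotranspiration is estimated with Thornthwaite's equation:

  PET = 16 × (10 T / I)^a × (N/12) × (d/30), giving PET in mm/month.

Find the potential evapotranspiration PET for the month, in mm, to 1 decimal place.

10T/I = 10 × 27.2 / 74.0 = 3.6757
(10T/I)^a = 3.6757^1.670 = 8.7926
Uncorrected PET = 16 × 8.7926 = 140.682 mm
Correction = (N/12)(d/30) = (13.3/12)(31/30) = 1.1453
PET = 140.682 × 1.1453 = 161.123 mm/month

161.1 mm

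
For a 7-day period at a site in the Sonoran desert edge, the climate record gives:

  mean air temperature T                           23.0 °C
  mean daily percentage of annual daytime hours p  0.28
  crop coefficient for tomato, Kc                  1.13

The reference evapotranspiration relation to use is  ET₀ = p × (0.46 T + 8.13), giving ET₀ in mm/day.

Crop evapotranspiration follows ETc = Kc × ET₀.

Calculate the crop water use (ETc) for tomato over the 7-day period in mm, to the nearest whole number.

41 mm

ET₀ = 0.28 × (0.46 × 23.0 + 8.13) = 0.28 × 18.710 = 5.2388 mm/d
ETc = Kc × ET₀ = 1.13 × 5.2388 = 5.9198 mm/d
Over 7 days: 5.9198 × 7 = 41.439 mm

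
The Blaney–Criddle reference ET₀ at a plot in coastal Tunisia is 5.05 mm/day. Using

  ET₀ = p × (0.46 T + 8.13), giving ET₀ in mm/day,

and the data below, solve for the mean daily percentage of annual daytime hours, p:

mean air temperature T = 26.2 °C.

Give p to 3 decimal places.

0.250

p = ET₀ / (0.46 T + 8.13) = 5.05 / (0.46 × 26.2 + 8.13) = 5.05 / 20.182 = 0.2502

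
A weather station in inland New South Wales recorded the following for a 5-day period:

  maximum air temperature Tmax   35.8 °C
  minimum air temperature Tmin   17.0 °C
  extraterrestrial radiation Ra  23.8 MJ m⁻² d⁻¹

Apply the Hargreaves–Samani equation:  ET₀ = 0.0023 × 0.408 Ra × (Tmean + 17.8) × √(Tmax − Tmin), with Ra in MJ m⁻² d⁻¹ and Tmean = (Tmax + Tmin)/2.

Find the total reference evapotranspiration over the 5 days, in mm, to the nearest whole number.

21 mm

Tmean = (35.8 + 17.0)/2 = 26.40 °C
0.408 Ra = 0.408 × 23.8 = 9.7104 mm/d equivalent
ET₀ = 0.0023 × 9.7104 × (26.40 + 17.8) × √18.8 = 0.0023 × 9.7104 × 44.20 × 4.3359 = 4.2802 mm/d
Over 5 days: 4.2802 × 5 = 21.401 mm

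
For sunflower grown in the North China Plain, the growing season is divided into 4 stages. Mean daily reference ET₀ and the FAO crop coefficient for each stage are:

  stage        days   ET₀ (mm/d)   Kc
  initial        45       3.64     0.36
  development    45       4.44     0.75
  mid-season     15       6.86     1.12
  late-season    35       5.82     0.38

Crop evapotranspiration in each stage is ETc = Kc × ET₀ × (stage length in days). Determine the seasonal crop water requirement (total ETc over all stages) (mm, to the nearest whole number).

initial: 0.36 × 3.64 × 45 = 58.97 mm
development: 0.75 × 4.44 × 45 = 149.85 mm
mid-season: 1.12 × 6.86 × 15 = 115.25 mm
late-season: 0.38 × 5.82 × 35 = 77.41 mm
Seasonal total = 401.48 mm

401 mm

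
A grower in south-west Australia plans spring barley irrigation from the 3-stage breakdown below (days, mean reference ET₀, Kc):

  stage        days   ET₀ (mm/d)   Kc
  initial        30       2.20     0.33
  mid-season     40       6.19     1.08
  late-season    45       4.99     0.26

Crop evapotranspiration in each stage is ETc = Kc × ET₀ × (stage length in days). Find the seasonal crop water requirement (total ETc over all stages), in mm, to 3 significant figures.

initial: 0.33 × 2.20 × 30 = 21.78 mm
mid-season: 1.08 × 6.19 × 40 = 267.41 mm
late-season: 0.26 × 4.99 × 45 = 58.38 mm
Seasonal total = 347.57 mm

348 mm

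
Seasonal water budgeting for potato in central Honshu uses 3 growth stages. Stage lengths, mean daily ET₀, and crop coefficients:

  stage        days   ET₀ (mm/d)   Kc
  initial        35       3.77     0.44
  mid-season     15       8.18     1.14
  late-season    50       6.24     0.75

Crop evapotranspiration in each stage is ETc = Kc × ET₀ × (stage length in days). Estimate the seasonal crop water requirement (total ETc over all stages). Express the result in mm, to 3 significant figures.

initial: 0.44 × 3.77 × 35 = 58.06 mm
mid-season: 1.14 × 8.18 × 15 = 139.88 mm
late-season: 0.75 × 6.24 × 50 = 234.00 mm
Seasonal total = 431.94 mm

432 mm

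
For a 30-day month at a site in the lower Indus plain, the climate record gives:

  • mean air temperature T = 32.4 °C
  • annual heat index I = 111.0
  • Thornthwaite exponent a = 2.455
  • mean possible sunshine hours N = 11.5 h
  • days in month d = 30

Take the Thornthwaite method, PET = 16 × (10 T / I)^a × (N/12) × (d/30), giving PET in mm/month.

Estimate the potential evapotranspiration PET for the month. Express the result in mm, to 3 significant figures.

10T/I = 10 × 32.4 / 111.0 = 2.9189
(10T/I)^a = 2.9189^2.455 = 13.8712
Uncorrected PET = 16 × 13.8712 = 221.939 mm
Correction = (N/12)(d/30) = (11.5/12)(30/30) = 0.9583
PET = 221.939 × 0.9583 = 212.684 mm/month

213 mm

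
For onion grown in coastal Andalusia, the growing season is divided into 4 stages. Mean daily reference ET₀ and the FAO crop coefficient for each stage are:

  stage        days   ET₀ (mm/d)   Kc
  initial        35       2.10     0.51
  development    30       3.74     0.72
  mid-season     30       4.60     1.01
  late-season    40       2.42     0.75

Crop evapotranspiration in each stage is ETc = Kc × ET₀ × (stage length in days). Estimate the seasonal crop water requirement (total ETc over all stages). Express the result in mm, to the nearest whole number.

initial: 0.51 × 2.10 × 35 = 37.49 mm
development: 0.72 × 3.74 × 30 = 80.78 mm
mid-season: 1.01 × 4.60 × 30 = 139.38 mm
late-season: 0.75 × 2.42 × 40 = 72.60 mm
Seasonal total = 330.25 mm

330 mm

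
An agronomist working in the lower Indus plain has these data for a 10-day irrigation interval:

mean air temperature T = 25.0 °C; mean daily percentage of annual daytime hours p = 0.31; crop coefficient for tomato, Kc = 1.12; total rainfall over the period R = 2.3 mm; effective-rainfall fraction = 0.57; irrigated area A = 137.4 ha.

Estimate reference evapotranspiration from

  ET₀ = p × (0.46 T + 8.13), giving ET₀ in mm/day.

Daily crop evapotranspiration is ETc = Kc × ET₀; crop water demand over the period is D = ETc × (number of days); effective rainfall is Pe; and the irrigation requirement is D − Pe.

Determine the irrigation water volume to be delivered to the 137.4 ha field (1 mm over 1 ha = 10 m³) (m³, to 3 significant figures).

ET₀ = 0.31 × (0.46 × 25.0 + 8.13) = 0.31 × 19.630 = 6.0853 mm/d
ETc = Kc × ET₀ = 1.12 × 6.0853 = 6.8155 mm/d
Crop demand D = ETc × 10 d = 6.8155 × 10 = 68.155 mm
Pe = 0.57 × 2.3 = 1.311 mm
D − Pe = 68.155 − 1.311 = 66.844 mm
Volume = 66.844 mm × 137.4 ha × 10 = 91843.7 m³

91800 m³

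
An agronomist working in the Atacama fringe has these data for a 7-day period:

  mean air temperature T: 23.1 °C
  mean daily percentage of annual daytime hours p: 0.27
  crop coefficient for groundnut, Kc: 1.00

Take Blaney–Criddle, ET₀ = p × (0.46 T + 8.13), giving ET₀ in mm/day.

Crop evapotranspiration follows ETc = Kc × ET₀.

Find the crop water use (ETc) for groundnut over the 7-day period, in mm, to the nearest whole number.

35 mm

ET₀ = 0.27 × (0.46 × 23.1 + 8.13) = 0.27 × 18.756 = 5.0641 mm/d
ETc = Kc × ET₀ = 1.00 × 5.0641 = 5.0641 mm/d
Over 7 days: 5.0641 × 7 = 35.449 mm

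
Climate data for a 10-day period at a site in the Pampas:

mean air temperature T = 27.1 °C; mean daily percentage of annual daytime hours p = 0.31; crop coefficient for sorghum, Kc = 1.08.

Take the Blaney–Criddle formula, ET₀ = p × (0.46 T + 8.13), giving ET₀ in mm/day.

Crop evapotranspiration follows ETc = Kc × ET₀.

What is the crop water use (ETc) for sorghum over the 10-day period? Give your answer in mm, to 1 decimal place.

ET₀ = 0.31 × (0.46 × 27.1 + 8.13) = 0.31 × 20.596 = 6.3848 mm/d
ETc = Kc × ET₀ = 1.08 × 6.3848 = 6.8956 mm/d
Over 10 days: 6.8956 × 10 = 68.956 mm

69.0 mm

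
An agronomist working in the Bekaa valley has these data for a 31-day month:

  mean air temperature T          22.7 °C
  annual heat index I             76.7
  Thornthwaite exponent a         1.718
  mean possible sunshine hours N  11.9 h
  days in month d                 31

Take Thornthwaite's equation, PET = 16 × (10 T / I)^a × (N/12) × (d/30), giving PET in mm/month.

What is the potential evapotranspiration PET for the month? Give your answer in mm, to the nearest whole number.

106 mm

10T/I = 10 × 22.7 / 76.7 = 2.9596
(10T/I)^a = 2.9596^1.718 = 6.4503
Uncorrected PET = 16 × 6.4503 = 103.205 mm
Correction = (N/12)(d/30) = (11.9/12)(31/30) = 1.0247
PET = 103.205 × 1.0247 = 105.754 mm/month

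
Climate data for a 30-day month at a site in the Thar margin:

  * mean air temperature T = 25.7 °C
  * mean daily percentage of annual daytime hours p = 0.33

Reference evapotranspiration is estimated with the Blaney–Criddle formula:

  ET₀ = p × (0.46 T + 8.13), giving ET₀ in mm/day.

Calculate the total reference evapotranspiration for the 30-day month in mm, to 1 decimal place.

ET₀ = 0.33 × (0.46 × 25.7 + 8.13) = 0.33 × 19.952 = 6.5842 mm/d
Monthly total = 6.5842 × 30 = 197.526 mm

197.5 mm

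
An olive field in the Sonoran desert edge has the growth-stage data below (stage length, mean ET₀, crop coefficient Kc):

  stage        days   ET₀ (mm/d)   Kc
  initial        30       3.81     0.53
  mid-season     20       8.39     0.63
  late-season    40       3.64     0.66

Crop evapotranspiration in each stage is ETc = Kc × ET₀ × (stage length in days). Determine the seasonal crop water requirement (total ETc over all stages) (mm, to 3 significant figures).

initial: 0.53 × 3.81 × 30 = 60.58 mm
mid-season: 0.63 × 8.39 × 20 = 105.71 mm
late-season: 0.66 × 3.64 × 40 = 96.10 mm
Seasonal total = 262.39 mm

262 mm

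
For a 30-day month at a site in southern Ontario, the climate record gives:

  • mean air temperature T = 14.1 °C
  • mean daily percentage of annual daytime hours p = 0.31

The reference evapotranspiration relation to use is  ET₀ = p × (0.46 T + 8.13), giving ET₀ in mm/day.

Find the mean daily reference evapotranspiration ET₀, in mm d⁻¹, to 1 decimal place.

4.5 mm d⁻¹

ET₀ = 0.31 × (0.46 × 14.1 + 8.13) = 0.31 × 14.616 = 4.5310 mm/d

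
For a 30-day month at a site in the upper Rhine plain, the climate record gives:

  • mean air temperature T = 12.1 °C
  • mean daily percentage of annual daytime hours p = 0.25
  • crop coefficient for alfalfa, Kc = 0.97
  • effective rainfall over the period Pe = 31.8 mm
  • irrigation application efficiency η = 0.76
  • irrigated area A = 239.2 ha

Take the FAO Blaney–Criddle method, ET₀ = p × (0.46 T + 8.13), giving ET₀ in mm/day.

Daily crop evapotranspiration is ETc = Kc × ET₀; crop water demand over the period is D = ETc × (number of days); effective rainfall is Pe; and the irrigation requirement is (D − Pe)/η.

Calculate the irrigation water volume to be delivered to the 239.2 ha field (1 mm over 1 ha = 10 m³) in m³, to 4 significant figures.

213500 m³

ET₀ = 0.25 × (0.46 × 12.1 + 8.13) = 0.25 × 13.696 = 3.4240 mm/d
ETc = Kc × ET₀ = 0.97 × 3.4240 = 3.3213 mm/d
Crop demand D = ETc × 30 d = 3.3213 × 30 = 99.639 mm
D − Pe = 99.639 − 31.8 = 67.839 mm
Gross irrigation = 67.839 / 0.76 = 89.262 mm
Volume = 89.262 mm × 239.2 ha × 10 = 213514.7 m³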